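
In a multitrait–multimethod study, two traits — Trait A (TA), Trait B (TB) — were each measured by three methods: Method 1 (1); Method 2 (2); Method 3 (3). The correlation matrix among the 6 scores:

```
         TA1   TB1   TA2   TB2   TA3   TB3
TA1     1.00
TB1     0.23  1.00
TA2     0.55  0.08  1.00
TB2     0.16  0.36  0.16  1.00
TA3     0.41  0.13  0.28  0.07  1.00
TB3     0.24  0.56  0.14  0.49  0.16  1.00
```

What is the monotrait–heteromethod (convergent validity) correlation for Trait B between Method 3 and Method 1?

Same trait (TB), different methods: r(TB3, TB1) = 0.56.

0.56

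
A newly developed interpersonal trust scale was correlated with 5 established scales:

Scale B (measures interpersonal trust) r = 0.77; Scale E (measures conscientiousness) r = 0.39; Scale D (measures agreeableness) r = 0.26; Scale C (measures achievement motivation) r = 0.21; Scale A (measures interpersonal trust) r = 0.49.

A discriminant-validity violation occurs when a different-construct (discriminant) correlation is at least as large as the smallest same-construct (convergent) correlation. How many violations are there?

0

Convergent (same construct = interpersonal trust): Scale B, Scale A.
Smallest convergent = 0.49. Discriminant values: 0.39, 0.26, 0.21; count ≥ 0.49 → 0.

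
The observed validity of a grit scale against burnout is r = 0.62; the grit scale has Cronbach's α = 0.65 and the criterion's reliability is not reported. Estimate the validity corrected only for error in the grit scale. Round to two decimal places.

Single correction: r_c = r_obs / √r_xx = 0.62 / √0.65 = 0.62 / 0.8062 ≈ 0.77.

0.77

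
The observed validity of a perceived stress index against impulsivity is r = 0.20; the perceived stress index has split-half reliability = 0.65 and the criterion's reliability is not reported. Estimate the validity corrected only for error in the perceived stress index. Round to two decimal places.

Single correction: r_c = r_obs / √r_xx = 0.20 / √0.65 = 0.20 / 0.8062 ≈ 0.25.

0.25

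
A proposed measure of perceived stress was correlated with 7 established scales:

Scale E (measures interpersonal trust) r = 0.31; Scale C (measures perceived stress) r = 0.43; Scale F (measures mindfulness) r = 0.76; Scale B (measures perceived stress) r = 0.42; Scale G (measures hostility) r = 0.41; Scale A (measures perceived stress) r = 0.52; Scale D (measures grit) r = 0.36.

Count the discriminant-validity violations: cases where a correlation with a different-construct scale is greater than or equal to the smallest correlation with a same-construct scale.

Convergent (same construct = perceived stress): Scale C, Scale B, Scale A.
Smallest convergent = 0.42. Discriminant values: 0.31, 0.76, 0.41, 0.36; count ≥ 0.42 → 1.

1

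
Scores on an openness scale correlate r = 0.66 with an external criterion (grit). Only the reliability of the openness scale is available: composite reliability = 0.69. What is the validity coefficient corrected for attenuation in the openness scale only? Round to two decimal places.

0.79

Single correction: r_c = r_obs / √r_xx = 0.66 / √0.69 = 0.66 / 0.8307 ≈ 0.79.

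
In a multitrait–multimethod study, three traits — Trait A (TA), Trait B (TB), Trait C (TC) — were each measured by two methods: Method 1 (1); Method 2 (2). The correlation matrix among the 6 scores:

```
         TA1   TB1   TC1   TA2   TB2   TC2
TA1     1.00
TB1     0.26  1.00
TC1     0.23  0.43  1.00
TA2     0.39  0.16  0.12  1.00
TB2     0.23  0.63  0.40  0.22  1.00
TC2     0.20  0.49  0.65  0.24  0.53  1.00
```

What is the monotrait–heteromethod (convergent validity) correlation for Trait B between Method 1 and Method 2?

0.63

Same trait (TB), different methods: r(TB1, TB2) = 0.63.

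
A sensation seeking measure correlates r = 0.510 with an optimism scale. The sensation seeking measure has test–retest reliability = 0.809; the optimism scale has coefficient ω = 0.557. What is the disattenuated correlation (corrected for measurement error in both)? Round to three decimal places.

r_true = r_obs / √(r_xx · r_yy) = 0.510 / √(0.809 × 0.557) = 0.510 / √0.450613 = 0.510 / 0.6713 ≈ 0.760.

0.760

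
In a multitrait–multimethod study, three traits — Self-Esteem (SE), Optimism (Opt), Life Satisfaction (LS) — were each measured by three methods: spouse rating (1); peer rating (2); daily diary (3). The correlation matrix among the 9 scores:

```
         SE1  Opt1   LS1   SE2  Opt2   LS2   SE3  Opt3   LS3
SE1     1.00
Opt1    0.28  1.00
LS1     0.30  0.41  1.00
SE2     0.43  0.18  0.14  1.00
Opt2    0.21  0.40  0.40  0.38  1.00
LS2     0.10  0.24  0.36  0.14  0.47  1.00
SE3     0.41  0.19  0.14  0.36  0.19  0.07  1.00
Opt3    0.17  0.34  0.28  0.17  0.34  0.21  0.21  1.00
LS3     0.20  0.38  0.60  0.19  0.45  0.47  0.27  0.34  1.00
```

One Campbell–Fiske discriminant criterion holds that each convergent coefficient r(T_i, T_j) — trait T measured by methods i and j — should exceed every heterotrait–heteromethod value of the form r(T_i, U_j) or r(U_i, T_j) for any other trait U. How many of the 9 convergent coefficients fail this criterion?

4

Convergent coefficients and their comparison sets:
SE (methods 1·2): 0.43 vs {0.21, 0.18, 0.10, 0.14} → pass.
SE (methods 1·3): 0.41 vs {0.17, 0.19, 0.20, 0.14} → pass.
SE (methods 2·3): 0.36 vs {0.17, 0.19, 0.19, 0.07} → pass.
Opt (methods 1·2): 0.40 vs {0.18, 0.21, 0.24, 0.40} → fail.
Opt (methods 1·3): 0.34 vs {0.19, 0.17, 0.38, 0.28} → fail.
Opt (methods 2·3): 0.34 vs {0.19, 0.17, 0.45, 0.21} → fail.
LS (methods 1·2): 0.36 vs {0.14, 0.10, 0.40, 0.24} → fail.
LS (methods 1·3): 0.60 vs {0.14, 0.20, 0.28, 0.38} → pass.
LS (methods 2·3): 0.47 vs {0.07, 0.19, 0.21, 0.45} → pass.
4 of 9 fail.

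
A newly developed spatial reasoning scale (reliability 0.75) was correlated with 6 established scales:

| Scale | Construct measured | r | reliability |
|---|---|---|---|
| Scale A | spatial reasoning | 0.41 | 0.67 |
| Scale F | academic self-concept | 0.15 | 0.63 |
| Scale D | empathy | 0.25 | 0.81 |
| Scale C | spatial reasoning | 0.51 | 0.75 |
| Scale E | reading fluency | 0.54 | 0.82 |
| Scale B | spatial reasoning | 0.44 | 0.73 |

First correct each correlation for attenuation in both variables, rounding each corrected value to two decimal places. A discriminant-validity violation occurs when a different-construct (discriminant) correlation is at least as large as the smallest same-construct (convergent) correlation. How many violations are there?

Disattenuated r (r / √(r_scale · r_new)):
  Scale A (conv): 0.41 / √(0.67·0.75) = 0.58
  Scale F (disc): 0.15 / √(0.63·0.75) = 0.22
  Scale D (disc): 0.25 / √(0.81·0.75) = 0.32
  Scale C (conv): 0.51 / √(0.75·0.75) = 0.68
  Scale E (disc): 0.54 / √(0.82·0.75) = 0.69
  Scale B (conv): 0.44 / √(0.73·0.75) = 0.59
Smallest convergent = 0.58. Discriminant values: 0.22, 0.32, 0.69; count ≥ 0.58 → 1.

1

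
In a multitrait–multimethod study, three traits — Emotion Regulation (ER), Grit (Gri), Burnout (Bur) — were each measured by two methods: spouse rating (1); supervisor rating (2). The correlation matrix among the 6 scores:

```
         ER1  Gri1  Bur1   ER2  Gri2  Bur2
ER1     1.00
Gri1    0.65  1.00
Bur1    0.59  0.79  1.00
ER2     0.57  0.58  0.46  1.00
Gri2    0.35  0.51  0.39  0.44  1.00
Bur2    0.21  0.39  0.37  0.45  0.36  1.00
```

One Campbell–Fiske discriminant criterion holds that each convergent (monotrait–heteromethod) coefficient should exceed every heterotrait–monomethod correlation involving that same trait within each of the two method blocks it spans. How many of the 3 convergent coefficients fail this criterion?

Each convergent coefficient versus the relevant comparison correlations:
ER (methods 1·2): 0.57 vs {0.65, 0.44, 0.59, 0.45} → fail.
Gri (methods 1·2): 0.51 vs {0.65, 0.44, 0.79, 0.36} → fail.
Bur (methods 1·2): 0.37 vs {0.59, 0.45, 0.79, 0.36} → fail.
3 of 3 fail.

3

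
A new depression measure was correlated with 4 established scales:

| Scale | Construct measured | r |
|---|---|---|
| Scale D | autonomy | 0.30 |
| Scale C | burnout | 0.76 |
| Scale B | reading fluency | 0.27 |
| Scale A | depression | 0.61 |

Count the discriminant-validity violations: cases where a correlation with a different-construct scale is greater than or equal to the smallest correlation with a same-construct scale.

1

Convergent (same construct = depression): Scale A.
Smallest convergent = 0.61. Discriminant values: 0.30, 0.76, 0.27; count ≥ 0.61 → 1.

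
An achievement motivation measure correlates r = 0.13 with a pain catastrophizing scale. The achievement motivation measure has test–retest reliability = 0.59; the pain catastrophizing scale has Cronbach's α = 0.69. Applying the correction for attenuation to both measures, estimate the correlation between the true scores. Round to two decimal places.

0.20

r_true = r_obs / √(r_xx · r_yy) = 0.13 / √(0.59 × 0.69) = 0.13 / √0.4071 = 0.13 / 0.6380 ≈ 0.20.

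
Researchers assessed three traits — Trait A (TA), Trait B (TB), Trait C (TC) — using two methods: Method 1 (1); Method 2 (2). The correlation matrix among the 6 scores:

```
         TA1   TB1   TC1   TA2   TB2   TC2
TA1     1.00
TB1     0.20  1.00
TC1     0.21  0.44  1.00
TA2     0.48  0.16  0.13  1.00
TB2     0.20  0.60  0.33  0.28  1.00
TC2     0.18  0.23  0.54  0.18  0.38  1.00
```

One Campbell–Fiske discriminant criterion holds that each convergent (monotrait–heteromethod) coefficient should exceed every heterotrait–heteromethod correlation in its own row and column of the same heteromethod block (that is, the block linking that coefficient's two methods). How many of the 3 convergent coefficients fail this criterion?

0

Each convergent coefficient versus the relevant comparison correlations:
TA (methods 1·2): 0.48 vs {0.20, 0.16, 0.18, 0.13} → pass.
TB (methods 1·2): 0.60 vs {0.16, 0.20, 0.23, 0.33} → pass.
TC (methods 1·2): 0.54 vs {0.13, 0.18, 0.33, 0.23} → pass.
0 of 3 fail.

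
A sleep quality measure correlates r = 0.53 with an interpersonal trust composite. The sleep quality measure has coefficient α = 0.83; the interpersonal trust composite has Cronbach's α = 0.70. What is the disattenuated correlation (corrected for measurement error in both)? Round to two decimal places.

r_true = r_obs / √(r_xx · r_yy) = 0.53 / √(0.83 × 0.70) = 0.53 / √0.5810 = 0.53 / 0.7622 ≈ 0.70.

0.70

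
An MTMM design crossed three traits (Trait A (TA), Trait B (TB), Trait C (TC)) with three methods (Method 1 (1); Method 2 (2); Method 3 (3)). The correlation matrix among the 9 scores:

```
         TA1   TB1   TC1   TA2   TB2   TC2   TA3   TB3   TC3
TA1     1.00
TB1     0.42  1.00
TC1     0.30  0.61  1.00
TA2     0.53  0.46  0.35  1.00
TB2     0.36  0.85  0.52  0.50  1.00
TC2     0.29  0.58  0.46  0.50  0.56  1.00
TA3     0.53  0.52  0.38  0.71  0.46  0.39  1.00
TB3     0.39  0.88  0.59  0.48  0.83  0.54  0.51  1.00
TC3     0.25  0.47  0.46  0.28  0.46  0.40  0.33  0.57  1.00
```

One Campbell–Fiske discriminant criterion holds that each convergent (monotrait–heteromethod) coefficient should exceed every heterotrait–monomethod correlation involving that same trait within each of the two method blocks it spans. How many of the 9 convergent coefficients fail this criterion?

3

Each convergent coefficient versus the relevant comparison correlations:
TA (methods 1·2): 0.53 vs {0.42, 0.50, 0.30, 0.50} → pass.
TA (methods 1·3): 0.53 vs {0.42, 0.51, 0.30, 0.33} → pass.
TA (methods 2·3): 0.71 vs {0.50, 0.51, 0.50, 0.33} → pass.
TB (methods 1·2): 0.85 vs {0.42, 0.50, 0.61, 0.56} → pass.
TB (methods 1·3): 0.88 vs {0.42, 0.51, 0.61, 0.57} → pass.
TB (methods 2·3): 0.83 vs {0.50, 0.51, 0.56, 0.57} → pass.
TC (methods 1·2): 0.46 vs {0.30, 0.50, 0.61, 0.56} → fail.
TC (methods 1·3): 0.46 vs {0.30, 0.33, 0.61, 0.57} → fail.
TC (methods 2·3): 0.40 vs {0.50, 0.33, 0.56, 0.57} → fail.
3 of 9 fail.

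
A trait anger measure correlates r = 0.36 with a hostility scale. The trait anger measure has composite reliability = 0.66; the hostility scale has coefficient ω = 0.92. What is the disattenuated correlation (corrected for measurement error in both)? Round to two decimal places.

0.46

r_true = r_obs / √(r_xx · r_yy) = 0.36 / √(0.66 × 0.92) = 0.36 / √0.6072 = 0.36 / 0.7792 ≈ 0.46.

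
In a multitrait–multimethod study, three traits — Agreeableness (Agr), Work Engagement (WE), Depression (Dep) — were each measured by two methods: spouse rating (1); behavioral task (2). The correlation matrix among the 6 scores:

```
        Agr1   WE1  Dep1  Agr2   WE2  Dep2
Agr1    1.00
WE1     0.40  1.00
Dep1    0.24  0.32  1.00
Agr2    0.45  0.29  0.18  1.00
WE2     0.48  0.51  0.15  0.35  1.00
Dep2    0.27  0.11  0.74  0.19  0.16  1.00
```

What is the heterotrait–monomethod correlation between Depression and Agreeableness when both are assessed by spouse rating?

Different traits, same method: r(Dep1, Agr1) = 0.24.

0.24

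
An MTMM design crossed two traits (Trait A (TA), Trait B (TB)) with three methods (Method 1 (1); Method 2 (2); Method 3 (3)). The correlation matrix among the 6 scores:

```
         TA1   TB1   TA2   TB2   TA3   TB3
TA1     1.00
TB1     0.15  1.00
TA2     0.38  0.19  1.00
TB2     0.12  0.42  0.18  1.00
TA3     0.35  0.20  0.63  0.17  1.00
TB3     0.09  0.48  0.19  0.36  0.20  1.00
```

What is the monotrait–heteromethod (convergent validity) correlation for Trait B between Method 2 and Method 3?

Same trait (TB), different methods: r(TB2, TB3) = 0.36.

0.36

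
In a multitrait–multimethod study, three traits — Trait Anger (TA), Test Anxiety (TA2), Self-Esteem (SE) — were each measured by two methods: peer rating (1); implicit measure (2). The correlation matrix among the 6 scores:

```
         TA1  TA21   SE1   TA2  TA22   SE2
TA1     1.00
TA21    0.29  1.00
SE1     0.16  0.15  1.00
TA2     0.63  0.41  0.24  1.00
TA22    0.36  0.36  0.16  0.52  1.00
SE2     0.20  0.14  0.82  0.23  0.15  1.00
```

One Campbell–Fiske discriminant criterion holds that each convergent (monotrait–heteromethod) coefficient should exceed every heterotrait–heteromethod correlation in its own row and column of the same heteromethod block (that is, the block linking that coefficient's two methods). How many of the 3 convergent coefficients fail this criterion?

1

Each convergent coefficient versus the relevant comparison correlations:
TA (methods 1·2): 0.63 vs {0.36, 0.41, 0.20, 0.24} → pass.
TA2 (methods 1·2): 0.36 vs {0.41, 0.36, 0.14, 0.16} → fail.
SE (methods 1·2): 0.82 vs {0.24, 0.20, 0.16, 0.14} → pass.
1 of 3 fail.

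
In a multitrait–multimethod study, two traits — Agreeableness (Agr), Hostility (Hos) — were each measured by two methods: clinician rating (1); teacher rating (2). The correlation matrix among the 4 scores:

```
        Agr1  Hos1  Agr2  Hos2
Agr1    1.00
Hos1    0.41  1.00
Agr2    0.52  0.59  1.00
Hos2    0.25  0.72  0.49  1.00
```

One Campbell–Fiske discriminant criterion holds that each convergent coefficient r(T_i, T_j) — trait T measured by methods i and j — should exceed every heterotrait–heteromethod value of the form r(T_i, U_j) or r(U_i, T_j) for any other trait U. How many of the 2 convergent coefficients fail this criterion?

1

Each convergent coefficient versus the relevant comparison correlations:
Agr (methods 1·2): 0.52 vs {0.25, 0.59} → fail.
Hos (methods 1·2): 0.72 vs {0.59, 0.25} → pass.
1 of 2 fail.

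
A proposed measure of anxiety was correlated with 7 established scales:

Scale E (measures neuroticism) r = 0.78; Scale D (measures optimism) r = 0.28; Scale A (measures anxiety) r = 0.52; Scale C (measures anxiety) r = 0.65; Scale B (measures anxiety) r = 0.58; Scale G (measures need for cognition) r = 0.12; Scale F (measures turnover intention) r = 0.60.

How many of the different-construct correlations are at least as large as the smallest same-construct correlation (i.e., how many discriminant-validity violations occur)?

Convergent (same construct = anxiety): Scale A, Scale C, Scale B.
Smallest convergent = 0.52. Discriminant values: 0.78, 0.28, 0.12, 0.60; count ≥ 0.52 → 2.

2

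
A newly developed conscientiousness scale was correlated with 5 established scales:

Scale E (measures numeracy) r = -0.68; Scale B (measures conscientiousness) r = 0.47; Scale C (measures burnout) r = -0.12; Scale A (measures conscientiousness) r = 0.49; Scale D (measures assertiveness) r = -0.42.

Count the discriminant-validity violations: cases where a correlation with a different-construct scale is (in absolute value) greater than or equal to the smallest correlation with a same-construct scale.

1

Convergent (same construct = conscientiousness): Scale B, Scale A.
Smallest convergent = 0.47. Discriminant |r|: 0.68, 0.12, 0.42; count ≥ 0.47 → 1.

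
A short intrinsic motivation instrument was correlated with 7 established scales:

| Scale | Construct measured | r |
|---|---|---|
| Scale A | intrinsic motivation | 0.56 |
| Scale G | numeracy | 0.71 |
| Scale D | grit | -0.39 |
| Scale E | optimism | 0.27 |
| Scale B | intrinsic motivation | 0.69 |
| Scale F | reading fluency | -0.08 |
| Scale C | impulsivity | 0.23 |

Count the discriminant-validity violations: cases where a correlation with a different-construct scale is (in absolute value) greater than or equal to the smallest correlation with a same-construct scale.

1

Convergent (same construct = intrinsic motivation): Scale A, Scale B.
Smallest convergent = 0.56. Discriminant |r|: 0.71, 0.39, 0.27, 0.08, 0.23; count ≥ 0.56 → 1.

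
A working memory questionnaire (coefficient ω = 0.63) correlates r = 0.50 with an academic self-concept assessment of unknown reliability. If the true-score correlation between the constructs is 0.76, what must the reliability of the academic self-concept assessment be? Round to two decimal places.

r_true = r_obs / √(r_xx · r_yy) ⇒ 0.76 = 0.50 / √(0.63 · r_yy).
√(0.63 · r_yy) = 0.50 / 0.76 = 0.6579; 0.63 · r_yy = 0.4328; r_yy = 0.4328 / 0.63 ≈ 0.69.

0.69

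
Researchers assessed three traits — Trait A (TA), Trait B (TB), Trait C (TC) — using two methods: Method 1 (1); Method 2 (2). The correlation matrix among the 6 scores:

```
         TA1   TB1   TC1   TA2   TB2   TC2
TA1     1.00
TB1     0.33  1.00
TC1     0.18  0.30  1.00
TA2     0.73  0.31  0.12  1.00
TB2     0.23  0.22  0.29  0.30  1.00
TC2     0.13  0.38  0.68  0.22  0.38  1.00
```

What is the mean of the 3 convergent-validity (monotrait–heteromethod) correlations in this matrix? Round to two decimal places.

Convergent values: 0.73, 0.22, 0.68; mean = 1.63/3 = 0.54.

0.54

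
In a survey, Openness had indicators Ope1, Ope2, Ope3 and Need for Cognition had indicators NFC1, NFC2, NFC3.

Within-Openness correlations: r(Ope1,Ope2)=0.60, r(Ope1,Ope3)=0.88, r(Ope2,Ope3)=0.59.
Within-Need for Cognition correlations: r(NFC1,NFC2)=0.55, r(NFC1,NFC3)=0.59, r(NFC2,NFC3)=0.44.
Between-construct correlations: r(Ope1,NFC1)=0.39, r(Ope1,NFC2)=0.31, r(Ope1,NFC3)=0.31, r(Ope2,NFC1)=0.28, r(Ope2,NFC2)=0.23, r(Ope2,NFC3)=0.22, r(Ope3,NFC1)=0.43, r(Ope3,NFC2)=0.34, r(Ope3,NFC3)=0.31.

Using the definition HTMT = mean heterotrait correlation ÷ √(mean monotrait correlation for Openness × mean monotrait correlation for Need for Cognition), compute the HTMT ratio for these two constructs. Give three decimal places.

Mean between = 2.82/9 = 0.3133.
Mean within-Ope = 2.07/3 = 0.6900; mean within-NFC = 1.58/3 = 0.5267.
Geometric mean = √(0.6900 × 0.5267) = 0.6028.
HTMT = 0.3133 / 0.6028 = 0.520.

0.520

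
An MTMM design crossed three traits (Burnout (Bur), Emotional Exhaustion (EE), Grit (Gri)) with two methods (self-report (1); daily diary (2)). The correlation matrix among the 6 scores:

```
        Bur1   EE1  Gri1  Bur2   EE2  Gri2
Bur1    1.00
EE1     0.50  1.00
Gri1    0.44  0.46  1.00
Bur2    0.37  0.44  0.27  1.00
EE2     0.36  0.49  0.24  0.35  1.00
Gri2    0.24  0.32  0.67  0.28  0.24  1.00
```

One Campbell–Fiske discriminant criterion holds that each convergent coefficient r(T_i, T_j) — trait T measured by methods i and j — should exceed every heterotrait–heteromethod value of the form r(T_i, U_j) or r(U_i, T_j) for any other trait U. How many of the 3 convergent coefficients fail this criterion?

1

Each convergent coefficient versus the relevant comparison correlations:
Bur (methods 1·2): 0.37 vs {0.36, 0.44, 0.24, 0.27} → fail.
EE (methods 1·2): 0.49 vs {0.44, 0.36, 0.32, 0.24} → pass.
Gri (methods 1·2): 0.67 vs {0.27, 0.24, 0.24, 0.32} → pass.
1 of 3 fail.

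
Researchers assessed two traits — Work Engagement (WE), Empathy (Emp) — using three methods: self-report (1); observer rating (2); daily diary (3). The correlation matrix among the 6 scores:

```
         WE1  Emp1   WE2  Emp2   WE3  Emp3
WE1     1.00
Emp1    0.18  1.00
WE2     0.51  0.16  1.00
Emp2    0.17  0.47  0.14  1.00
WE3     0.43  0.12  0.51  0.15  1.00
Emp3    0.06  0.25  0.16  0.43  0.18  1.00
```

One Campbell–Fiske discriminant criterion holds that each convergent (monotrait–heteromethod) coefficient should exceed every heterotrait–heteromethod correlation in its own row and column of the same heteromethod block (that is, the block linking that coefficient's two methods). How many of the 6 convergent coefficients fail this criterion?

0

Checking each validity diagonal entry against its comparison values:
WE (methods 1·2): 0.51 vs {0.17, 0.16} → pass.
WE (methods 1·3): 0.43 vs {0.06, 0.12} → pass.
WE (methods 2·3): 0.51 vs {0.16, 0.15} → pass.
Emp (methods 1·2): 0.47 vs {0.16, 0.17} → pass.
Emp (methods 1·3): 0.25 vs {0.12, 0.06} → pass.
Emp (methods 2·3): 0.43 vs {0.15, 0.16} → pass.
0 of 6 fail.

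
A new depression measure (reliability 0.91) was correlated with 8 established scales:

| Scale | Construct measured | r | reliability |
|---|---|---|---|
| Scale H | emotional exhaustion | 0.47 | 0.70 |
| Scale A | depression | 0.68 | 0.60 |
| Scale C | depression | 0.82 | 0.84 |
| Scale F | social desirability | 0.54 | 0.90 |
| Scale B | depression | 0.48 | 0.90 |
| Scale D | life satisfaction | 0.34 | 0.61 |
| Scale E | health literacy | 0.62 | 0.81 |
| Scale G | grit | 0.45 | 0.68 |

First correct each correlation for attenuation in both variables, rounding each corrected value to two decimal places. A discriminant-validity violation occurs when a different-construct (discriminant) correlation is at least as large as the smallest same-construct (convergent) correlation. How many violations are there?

Disattenuated r (r / √(r_scale · r_new)):
  Scale H (disc): 0.47 / √(0.70·0.91) = 0.59
  Scale A (conv): 0.68 / √(0.60·0.91) = 0.92
  Scale C (conv): 0.82 / √(0.84·0.91) = 0.94
  Scale F (disc): 0.54 / √(0.90·0.91) = 0.60
  Scale B (conv): 0.48 / √(0.90·0.91) = 0.53
  Scale D (disc): 0.34 / √(0.61·0.91) = 0.46
  Scale E (disc): 0.62 / √(0.81·0.91) = 0.72
  Scale G (disc): 0.45 / √(0.68·0.91) = 0.57
Smallest convergent = 0.53. Discriminant values: 0.59, 0.60, 0.46, 0.72, 0.57; count ≥ 0.53 → 4.

4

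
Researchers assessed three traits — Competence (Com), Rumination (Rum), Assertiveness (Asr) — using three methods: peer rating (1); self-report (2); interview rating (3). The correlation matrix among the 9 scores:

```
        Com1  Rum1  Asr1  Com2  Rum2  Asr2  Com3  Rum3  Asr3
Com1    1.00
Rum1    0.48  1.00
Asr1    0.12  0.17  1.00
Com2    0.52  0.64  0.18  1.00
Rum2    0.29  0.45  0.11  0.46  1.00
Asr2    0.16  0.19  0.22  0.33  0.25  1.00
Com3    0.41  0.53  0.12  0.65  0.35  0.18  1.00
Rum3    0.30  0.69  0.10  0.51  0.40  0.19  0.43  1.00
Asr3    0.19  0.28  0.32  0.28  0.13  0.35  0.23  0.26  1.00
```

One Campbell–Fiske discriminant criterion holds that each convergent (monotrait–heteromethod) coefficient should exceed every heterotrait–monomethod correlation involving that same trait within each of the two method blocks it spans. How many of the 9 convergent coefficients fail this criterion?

Convergent coefficients and their comparison sets:
Com (methods 1·2): 0.52 vs {0.48, 0.46, 0.12, 0.33} → pass.
Com (methods 1·3): 0.41 vs {0.48, 0.43, 0.12, 0.23} → fail.
Com (methods 2·3): 0.65 vs {0.46, 0.43, 0.33, 0.23} → pass.
Rum (methods 1·2): 0.45 vs {0.48, 0.46, 0.17, 0.25} → fail.
Rum (methods 1·3): 0.69 vs {0.48, 0.43, 0.17, 0.26} → pass.
Rum (methods 2·3): 0.40 vs {0.46, 0.43, 0.25, 0.26} → fail.
Asr (methods 1·2): 0.22 vs {0.12, 0.33, 0.17, 0.25} → fail.
Asr (methods 1·3): 0.32 vs {0.12, 0.23, 0.17, 0.26} → pass.
Asr (methods 2·3): 0.35 vs {0.33, 0.23, 0.25, 0.26} → pass.
4 of 9 fail.

4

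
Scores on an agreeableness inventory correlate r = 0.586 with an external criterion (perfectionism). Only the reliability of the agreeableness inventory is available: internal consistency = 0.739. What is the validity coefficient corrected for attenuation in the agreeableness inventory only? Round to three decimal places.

Single correction: r_c = r_obs / √r_xx = 0.586 / √0.739 = 0.586 / 0.8597 ≈ 0.682.

0.682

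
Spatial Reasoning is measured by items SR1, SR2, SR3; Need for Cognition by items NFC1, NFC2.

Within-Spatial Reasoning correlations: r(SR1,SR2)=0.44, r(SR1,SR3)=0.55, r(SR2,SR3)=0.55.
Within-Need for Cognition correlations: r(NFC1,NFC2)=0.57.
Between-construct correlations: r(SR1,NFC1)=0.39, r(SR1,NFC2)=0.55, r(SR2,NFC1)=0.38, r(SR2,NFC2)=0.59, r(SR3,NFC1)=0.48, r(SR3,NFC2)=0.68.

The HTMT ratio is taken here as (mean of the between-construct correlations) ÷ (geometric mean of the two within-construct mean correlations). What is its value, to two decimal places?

0.95

Mean heterotrait r = 3.07/6 = 0.5117.
Mean within-SR = 1.54/3 = 0.5133; mean within-NFC = 0.57/1 = 0.5700.
Geometric mean = √(0.5133 × 0.5700) = 0.5409.
HTMT = 0.5117 / 0.5409 = 0.95.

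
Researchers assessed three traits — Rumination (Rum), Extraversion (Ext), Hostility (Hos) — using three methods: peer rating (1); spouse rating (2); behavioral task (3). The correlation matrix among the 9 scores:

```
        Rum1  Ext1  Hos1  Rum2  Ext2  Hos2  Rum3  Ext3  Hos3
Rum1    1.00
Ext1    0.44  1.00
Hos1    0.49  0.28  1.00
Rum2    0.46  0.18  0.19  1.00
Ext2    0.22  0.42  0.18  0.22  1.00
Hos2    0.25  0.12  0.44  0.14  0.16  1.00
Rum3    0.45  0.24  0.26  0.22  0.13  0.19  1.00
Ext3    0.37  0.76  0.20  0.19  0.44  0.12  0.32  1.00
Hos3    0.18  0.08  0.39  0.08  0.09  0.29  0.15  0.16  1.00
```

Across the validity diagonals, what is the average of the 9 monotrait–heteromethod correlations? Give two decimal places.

Convergent values: 0.46, 0.45, 0.22, 0.42, 0.76, 0.44, 0.44, 0.39, 0.29; mean = 3.87/9 = 0.43.

0.43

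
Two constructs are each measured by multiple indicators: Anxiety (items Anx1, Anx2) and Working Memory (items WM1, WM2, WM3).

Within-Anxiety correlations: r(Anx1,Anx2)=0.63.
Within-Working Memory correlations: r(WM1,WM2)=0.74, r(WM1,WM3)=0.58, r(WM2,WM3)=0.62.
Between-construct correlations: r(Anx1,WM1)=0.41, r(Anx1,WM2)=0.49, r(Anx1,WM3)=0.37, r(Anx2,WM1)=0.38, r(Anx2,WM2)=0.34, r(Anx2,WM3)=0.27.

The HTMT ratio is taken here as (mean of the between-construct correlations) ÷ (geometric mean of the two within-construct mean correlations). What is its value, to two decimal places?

Between-construct mean = 2.26/6 = 0.3767.
Mean within-Anx = 0.63/1 = 0.6300; mean within-WM = 1.94/3 = 0.6467.
Geometric mean = √(0.6300 × 0.6467) = 0.6383.
HTMT = 0.3767 / 0.6383 = 0.59.

0.59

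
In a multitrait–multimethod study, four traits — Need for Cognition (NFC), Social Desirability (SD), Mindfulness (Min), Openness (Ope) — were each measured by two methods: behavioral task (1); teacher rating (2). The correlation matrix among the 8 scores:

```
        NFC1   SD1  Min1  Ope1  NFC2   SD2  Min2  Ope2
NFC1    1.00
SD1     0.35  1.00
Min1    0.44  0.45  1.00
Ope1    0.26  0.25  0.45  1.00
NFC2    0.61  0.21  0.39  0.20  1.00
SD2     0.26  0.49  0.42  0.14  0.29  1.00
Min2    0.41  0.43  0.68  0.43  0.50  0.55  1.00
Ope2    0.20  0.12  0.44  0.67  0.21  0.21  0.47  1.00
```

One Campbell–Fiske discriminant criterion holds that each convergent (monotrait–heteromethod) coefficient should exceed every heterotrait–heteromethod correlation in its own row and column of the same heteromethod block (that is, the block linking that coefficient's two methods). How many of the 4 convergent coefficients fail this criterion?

Each convergent coefficient versus the relevant comparison correlations:
NFC (methods 1·2): 0.61 vs {0.26, 0.21, 0.41, 0.39, 0.20, 0.20} → pass.
SD (methods 1·2): 0.49 vs {0.21, 0.26, 0.43, 0.42, 0.12, 0.14} → pass.
Min (methods 1·2): 0.68 vs {0.39, 0.41, 0.42, 0.43, 0.44, 0.43} → pass.
Ope (methods 1·2): 0.67 vs {0.20, 0.20, 0.14, 0.12, 0.43, 0.44} → pass.
0 of 4 fail.

0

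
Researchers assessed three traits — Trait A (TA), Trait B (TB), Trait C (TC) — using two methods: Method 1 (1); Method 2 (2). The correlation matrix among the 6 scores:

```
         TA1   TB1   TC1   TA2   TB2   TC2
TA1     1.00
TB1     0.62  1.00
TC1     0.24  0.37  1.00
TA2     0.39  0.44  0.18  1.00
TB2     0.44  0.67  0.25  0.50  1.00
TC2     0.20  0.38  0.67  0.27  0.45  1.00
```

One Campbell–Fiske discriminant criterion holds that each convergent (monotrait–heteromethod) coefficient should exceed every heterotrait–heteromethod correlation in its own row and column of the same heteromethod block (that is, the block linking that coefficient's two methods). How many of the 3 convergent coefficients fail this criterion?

Convergent coefficients and their comparison sets:
TA (methods 1·2): 0.39 vs {0.44, 0.44, 0.20, 0.18} → fail.
TB (methods 1·2): 0.67 vs {0.44, 0.44, 0.38, 0.25} → pass.
TC (methods 1·2): 0.67 vs {0.18, 0.20, 0.25, 0.38} → pass.
1 of 3 fail.

1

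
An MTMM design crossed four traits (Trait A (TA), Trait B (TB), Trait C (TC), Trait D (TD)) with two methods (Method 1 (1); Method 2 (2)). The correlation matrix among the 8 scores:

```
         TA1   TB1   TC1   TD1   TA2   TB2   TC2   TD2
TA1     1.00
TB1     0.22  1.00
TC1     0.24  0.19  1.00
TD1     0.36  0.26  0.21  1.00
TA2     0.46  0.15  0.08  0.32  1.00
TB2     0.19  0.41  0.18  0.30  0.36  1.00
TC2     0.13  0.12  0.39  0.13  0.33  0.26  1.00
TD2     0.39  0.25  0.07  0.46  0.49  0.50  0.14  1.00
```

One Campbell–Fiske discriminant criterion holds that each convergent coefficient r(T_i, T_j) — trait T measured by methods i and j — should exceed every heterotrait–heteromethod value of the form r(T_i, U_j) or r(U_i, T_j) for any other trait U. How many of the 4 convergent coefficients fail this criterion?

Each convergent coefficient versus the relevant comparison correlations:
TA (methods 1·2): 0.46 vs {0.19, 0.15, 0.13, 0.08, 0.39, 0.32} → pass.
TB (methods 1·2): 0.41 vs {0.15, 0.19, 0.12, 0.18, 0.25, 0.30} → pass.
TC (methods 1·2): 0.39 vs {0.08, 0.13, 0.18, 0.12, 0.07, 0.13} → pass.
TD (methods 1·2): 0.46 vs {0.32, 0.39, 0.30, 0.25, 0.13, 0.07} → pass.
0 of 4 fail.

0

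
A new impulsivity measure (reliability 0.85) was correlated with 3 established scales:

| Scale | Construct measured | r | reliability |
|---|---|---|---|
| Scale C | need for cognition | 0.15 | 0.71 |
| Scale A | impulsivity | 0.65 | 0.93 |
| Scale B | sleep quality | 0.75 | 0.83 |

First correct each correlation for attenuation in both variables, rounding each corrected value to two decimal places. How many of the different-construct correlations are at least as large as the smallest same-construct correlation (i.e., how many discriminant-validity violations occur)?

1

Disattenuated r (r / √(r_scale · r_new)):
  Scale C (disc): 0.15 / √(0.71·0.85) = 0.19
  Scale A (conv): 0.65 / √(0.93·0.85) = 0.73
  Scale B (disc): 0.75 / √(0.83·0.85) = 0.89
Smallest convergent = 0.73. Discriminant values: 0.19, 0.89; count ≥ 0.73 → 1.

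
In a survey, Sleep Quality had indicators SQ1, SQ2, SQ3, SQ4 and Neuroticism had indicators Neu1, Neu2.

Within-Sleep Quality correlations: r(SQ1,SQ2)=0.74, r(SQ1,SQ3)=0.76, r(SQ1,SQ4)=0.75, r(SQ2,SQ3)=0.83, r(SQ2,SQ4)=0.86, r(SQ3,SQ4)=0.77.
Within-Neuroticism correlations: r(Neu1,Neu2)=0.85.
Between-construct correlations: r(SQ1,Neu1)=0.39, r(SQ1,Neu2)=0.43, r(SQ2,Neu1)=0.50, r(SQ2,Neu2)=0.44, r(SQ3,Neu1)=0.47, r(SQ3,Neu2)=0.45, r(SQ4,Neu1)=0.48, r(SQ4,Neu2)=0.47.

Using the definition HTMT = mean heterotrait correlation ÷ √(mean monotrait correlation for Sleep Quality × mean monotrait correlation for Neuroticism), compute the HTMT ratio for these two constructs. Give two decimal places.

0.56

Between-construct mean = 3.63/8 = 0.4538.
Mean within-SQ = 4.71/6 = 0.7850; mean within-Neu = 0.85/1 = 0.8500.
Geometric mean = √(0.7850 × 0.8500) = 0.8169.
HTMT = 0.4538 / 0.8169 = 0.56.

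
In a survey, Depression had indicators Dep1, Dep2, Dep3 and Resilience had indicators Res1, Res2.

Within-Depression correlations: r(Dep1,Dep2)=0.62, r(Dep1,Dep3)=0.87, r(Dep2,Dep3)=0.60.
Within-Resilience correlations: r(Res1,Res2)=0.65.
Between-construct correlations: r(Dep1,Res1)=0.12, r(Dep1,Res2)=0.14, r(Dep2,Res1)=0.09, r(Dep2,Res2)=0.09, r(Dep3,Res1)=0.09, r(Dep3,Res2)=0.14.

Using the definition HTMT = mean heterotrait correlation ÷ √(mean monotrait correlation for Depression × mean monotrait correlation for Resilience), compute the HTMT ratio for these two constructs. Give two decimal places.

Mean between = 0.67/6 = 0.1117.
Mean within-Dep = 2.09/3 = 0.6967; mean within-Res = 0.65/1 = 0.6500.
Geometric mean = √(0.6967 × 0.6500) = 0.6729.
HTMT = 0.1117 / 0.6729 = 0.17.

0.17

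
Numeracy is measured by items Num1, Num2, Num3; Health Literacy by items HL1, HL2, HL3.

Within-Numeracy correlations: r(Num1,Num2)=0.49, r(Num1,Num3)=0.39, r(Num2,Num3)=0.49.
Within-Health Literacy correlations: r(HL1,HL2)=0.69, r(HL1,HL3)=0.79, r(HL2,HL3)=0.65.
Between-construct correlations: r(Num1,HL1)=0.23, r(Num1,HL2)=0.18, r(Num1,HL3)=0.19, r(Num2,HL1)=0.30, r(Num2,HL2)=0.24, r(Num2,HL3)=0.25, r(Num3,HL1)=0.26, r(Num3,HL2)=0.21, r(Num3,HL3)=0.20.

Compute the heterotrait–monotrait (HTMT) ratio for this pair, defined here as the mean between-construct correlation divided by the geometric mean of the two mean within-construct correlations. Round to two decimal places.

Mean between = 2.06/9 = 0.2289.
Mean within-Num = 1.37/3 = 0.4567; mean within-HL = 2.13/3 = 0.7100.
Geometric mean = √(0.4567 × 0.7100) = 0.5694.
HTMT = 0.2289 / 0.5694 = 0.40.

0.40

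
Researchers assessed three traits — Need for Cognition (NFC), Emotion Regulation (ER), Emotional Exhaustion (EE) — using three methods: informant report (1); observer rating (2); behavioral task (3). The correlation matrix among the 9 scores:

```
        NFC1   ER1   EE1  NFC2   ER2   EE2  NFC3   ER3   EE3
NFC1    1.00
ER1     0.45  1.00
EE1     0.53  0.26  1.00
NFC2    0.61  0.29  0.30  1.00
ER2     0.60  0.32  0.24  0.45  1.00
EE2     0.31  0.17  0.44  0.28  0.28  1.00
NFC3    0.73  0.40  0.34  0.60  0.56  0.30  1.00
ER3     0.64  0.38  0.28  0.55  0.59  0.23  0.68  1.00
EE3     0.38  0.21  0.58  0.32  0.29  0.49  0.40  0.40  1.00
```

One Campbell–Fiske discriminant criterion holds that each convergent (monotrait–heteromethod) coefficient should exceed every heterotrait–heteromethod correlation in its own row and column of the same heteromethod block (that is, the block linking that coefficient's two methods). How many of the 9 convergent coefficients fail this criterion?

Checking each validity diagonal entry against its comparison values:
NFC (methods 1·2): 0.61 vs {0.60, 0.29, 0.31, 0.30} → pass.
NFC (methods 1·3): 0.73 vs {0.64, 0.40, 0.38, 0.34} → pass.
NFC (methods 2·3): 0.60 vs {0.55, 0.56, 0.32, 0.30} → pass.
ER (methods 1·2): 0.32 vs {0.29, 0.60, 0.17, 0.24} → fail.
ER (methods 1·3): 0.38 vs {0.40, 0.64, 0.21, 0.28} → fail.
ER (methods 2·3): 0.59 vs {0.56, 0.55, 0.29, 0.23} → pass.
EE (methods 1·2): 0.44 vs {0.30, 0.31, 0.24, 0.17} → pass.
EE (methods 1·3): 0.58 vs {0.34, 0.38, 0.28, 0.21} → pass.
EE (methods 2·3): 0.49 vs {0.30, 0.32, 0.23, 0.29} → pass.
2 of 9 fail.

2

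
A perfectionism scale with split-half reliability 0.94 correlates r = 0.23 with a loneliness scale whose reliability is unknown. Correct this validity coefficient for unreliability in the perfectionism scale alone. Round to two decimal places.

0.24

Single correction: r_c = r_obs / √r_xx = 0.23 / √0.94 = 0.23 / 0.9695 ≈ 0.24.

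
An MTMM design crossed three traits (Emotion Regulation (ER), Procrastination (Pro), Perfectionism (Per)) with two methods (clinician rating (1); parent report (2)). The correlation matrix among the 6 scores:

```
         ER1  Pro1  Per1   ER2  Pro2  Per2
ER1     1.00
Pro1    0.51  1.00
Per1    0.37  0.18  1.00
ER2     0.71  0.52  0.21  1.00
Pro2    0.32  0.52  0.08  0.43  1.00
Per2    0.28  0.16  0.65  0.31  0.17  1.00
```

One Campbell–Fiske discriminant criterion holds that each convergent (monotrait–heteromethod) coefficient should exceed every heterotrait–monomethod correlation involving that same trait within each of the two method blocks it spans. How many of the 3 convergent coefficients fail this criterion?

0

Checking each validity diagonal entry against its comparison values:
ER (methods 1·2): 0.71 vs {0.51, 0.43, 0.37, 0.31} → pass.
Pro (methods 1·2): 0.52 vs {0.51, 0.43, 0.18, 0.17} → pass.
Per (methods 1·2): 0.65 vs {0.37, 0.31, 0.18, 0.17} → pass.
0 of 3 fail.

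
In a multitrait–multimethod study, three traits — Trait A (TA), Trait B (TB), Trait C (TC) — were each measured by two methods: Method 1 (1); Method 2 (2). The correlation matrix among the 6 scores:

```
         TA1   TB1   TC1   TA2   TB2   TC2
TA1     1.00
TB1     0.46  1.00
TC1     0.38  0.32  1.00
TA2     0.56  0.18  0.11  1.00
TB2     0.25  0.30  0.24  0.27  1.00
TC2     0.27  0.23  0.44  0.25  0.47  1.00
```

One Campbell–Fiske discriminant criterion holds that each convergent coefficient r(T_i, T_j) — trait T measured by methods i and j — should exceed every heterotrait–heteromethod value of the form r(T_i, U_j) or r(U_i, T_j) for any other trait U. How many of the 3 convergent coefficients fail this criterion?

Each convergent coefficient versus the relevant comparison correlations:
TA (methods 1·2): 0.56 vs {0.25, 0.18, 0.27, 0.11} → pass.
TB (methods 1·2): 0.30 vs {0.18, 0.25, 0.23, 0.24} → pass.
TC (methods 1·2): 0.44 vs {0.11, 0.27, 0.24, 0.23} → pass.
0 of 3 fail.

0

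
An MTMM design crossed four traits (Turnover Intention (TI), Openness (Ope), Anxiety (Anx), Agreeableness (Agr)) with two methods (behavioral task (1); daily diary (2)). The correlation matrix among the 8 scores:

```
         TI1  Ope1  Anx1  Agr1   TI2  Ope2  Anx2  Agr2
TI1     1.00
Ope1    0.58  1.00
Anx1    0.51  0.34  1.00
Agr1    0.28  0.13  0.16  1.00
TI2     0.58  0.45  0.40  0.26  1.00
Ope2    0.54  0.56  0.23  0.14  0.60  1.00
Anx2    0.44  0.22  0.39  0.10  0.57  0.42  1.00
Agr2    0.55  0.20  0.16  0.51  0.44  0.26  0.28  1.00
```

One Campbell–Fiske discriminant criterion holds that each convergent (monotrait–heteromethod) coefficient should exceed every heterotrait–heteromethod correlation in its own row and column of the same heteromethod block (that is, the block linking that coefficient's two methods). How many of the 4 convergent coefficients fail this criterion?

Each convergent coefficient versus the relevant comparison correlations:
TI (methods 1·2): 0.58 vs {0.54, 0.45, 0.44, 0.40, 0.55, 0.26} → pass.
Ope (methods 1·2): 0.56 vs {0.45, 0.54, 0.22, 0.23, 0.20, 0.14} → pass.
Anx (methods 1·2): 0.39 vs {0.40, 0.44, 0.23, 0.22, 0.16, 0.10} → fail.
Agr (methods 1·2): 0.51 vs {0.26, 0.55, 0.14, 0.20, 0.10, 0.16} → fail.
2 of 4 fail.

2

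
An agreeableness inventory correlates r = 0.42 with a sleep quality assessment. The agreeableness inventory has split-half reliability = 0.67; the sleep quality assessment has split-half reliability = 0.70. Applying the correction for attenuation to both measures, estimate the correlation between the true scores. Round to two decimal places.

0.61

r_true = r_obs / √(r_xx · r_yy) = 0.42 / √(0.67 × 0.70) = 0.42 / √0.4690 = 0.42 / 0.6848 ≈ 0.61.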